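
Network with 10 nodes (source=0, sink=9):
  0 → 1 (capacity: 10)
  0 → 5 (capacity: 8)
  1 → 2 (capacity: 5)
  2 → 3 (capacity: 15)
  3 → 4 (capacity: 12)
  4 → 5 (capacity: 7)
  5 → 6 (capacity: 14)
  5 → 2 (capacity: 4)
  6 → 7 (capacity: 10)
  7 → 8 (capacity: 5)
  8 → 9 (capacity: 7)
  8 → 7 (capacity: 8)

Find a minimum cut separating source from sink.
Min cut value = 5, edges: (7,8)

Min cut value: 5
Partition: S = [0, 1, 2, 3, 4, 5, 6, 7], T = [8, 9]
Cut edges: (7,8)

By max-flow min-cut theorem, max flow = min cut = 5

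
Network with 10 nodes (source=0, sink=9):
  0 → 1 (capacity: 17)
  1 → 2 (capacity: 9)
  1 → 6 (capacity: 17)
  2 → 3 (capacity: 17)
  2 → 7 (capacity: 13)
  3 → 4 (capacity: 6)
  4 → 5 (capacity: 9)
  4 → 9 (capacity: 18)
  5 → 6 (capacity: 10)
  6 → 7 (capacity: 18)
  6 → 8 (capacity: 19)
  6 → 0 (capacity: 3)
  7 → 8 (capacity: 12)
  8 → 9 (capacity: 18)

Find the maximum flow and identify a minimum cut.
Max flow = 17, Min cut edges: (0,1)

Maximum flow: 17
Minimum cut: (0,1)
Partition: S = [0], T = [1, 2, 3, 4, 5, 6, 7, 8, 9]

Max-flow min-cut theorem verified: both equal 17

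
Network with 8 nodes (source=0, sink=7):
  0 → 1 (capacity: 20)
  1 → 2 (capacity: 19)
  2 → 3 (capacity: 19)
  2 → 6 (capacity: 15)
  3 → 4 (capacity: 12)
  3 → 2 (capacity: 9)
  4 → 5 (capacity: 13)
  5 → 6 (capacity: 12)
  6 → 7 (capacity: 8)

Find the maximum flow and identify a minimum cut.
Max flow = 8, Min cut edges: (6,7)

Maximum flow: 8
Minimum cut: (6,7)
Partition: S = [0, 1, 2, 3, 4, 5, 6], T = [7]

Max-flow min-cut theorem verified: both equal 8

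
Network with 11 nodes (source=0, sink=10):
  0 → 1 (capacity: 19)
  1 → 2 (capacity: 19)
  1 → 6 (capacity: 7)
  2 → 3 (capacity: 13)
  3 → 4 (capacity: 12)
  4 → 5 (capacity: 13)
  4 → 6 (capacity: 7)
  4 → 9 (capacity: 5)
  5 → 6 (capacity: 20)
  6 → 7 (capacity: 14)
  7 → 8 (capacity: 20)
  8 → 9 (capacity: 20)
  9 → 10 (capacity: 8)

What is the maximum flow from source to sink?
Maximum flow = 8

Max flow: 8

Flow assignment:
  0 → 1: 8/19
  1 → 2: 8/19
  2 → 3: 8/13
  3 → 4: 8/12
  4 → 6: 3/7
  4 → 9: 5/5
  6 → 7: 3/14
  7 → 8: 3/20
  8 → 9: 3/20
  9 → 10: 8/8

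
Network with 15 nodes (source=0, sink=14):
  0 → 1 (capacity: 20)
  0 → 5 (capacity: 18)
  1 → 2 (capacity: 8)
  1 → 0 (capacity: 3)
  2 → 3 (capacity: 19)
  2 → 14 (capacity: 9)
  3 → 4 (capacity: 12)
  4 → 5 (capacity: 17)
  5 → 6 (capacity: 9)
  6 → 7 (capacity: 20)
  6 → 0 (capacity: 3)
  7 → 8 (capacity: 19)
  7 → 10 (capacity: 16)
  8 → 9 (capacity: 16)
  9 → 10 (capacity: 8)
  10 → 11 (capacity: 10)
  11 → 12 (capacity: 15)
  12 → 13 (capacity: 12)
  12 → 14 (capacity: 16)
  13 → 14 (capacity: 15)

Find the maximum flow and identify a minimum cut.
Max flow = 17, Min cut edges: (1,2), (5,6)

Maximum flow: 17
Minimum cut: (1,2), (5,6)
Partition: S = [0, 1, 3, 4, 5], T = [2, 6, 7, 8, 9, 10, 11, 12, 13, 14]

Max-flow min-cut theorem verified: both equal 17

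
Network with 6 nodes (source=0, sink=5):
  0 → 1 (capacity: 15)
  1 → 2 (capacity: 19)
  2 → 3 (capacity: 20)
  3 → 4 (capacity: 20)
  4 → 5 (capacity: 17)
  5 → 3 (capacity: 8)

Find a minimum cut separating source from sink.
Min cut value = 15, edges: (0,1)

Min cut value: 15
Partition: S = [0], T = [1, 2, 3, 4, 5]
Cut edges: (0,1)

By max-flow min-cut theorem, max flow = min cut = 15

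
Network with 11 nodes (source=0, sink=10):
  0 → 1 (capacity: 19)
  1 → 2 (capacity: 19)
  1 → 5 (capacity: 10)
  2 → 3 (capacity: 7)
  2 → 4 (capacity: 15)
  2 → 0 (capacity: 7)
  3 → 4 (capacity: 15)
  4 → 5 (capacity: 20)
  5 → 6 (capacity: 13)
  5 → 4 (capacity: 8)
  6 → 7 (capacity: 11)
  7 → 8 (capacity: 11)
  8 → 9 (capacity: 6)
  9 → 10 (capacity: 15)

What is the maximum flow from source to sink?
Maximum flow = 6

Max flow: 6

Flow assignment:
  0 → 1: 12/19
  1 → 2: 9/19
  1 → 5: 3/10
  2 → 4: 3/15
  2 → 0: 6/7
  4 → 5: 3/20
  5 → 6: 6/13
  6 → 7: 6/11
  7 → 8: 6/11
  8 → 9: 6/6
  9 → 10: 6/15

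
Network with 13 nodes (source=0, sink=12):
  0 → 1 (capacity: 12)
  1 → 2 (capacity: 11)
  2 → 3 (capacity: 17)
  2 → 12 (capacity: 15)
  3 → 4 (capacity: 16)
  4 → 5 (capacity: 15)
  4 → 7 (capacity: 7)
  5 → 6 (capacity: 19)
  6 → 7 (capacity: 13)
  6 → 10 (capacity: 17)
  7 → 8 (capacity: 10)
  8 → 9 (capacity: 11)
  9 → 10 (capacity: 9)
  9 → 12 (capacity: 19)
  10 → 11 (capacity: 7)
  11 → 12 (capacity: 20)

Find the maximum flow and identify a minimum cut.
Max flow = 11, Min cut edges: (1,2)

Maximum flow: 11
Minimum cut: (1,2)
Partition: S = [0, 1], T = [2, 3, 4, 5, 6, 7, 8, 9, 10, 11, 12]

Max-flow min-cut theorem verified: both equal 11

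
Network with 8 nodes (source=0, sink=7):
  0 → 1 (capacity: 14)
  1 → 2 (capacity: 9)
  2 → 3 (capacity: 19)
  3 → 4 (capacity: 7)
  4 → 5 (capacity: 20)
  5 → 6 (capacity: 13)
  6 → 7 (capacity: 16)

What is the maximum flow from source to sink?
Maximum flow = 7

Max flow: 7

Flow assignment:
  0 → 1: 7/14
  1 → 2: 7/9
  2 → 3: 7/19
  3 → 4: 7/7
  4 → 5: 7/20
  5 → 6: 7/13
  6 → 7: 7/16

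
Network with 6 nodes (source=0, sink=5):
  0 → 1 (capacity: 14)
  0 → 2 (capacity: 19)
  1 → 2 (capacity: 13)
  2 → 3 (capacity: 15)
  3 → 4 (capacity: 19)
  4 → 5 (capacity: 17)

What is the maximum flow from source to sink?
Maximum flow = 15

Max flow: 15

Flow assignment:
  0 → 1: 13/14
  0 → 2: 2/19
  1 → 2: 13/13
  2 → 3: 15/15
  3 → 4: 15/19
  4 → 5: 15/17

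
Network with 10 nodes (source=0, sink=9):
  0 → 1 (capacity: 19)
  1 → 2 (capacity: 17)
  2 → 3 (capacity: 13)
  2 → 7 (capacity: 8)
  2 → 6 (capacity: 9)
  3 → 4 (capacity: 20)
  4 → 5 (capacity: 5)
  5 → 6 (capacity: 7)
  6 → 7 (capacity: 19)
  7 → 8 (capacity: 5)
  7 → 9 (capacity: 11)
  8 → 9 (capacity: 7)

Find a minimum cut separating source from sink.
Min cut value = 16, edges: (7,8), (7,9)

Min cut value: 16
Partition: S = [0, 1, 2, 3, 4, 5, 6, 7], T = [8, 9]
Cut edges: (7,8), (7,9)

By max-flow min-cut theorem, max flow = min cut = 16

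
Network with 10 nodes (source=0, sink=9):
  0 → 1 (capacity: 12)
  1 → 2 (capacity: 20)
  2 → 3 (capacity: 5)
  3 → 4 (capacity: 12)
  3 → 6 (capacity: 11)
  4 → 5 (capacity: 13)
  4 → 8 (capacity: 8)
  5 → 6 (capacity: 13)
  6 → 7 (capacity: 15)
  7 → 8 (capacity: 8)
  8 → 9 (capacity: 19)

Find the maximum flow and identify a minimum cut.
Max flow = 5, Min cut edges: (2,3)

Maximum flow: 5
Minimum cut: (2,3)
Partition: S = [0, 1, 2], T = [3, 4, 5, 6, 7, 8, 9]

Max-flow min-cut theorem verified: both equal 5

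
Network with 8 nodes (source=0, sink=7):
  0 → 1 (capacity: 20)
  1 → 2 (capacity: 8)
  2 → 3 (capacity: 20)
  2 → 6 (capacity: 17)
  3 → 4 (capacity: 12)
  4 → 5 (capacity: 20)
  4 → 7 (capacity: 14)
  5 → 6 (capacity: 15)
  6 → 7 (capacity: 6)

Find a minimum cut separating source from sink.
Min cut value = 8, edges: (1,2)

Min cut value: 8
Partition: S = [0, 1], T = [2, 3, 4, 5, 6, 7]
Cut edges: (1,2)

By max-flow min-cut theorem, max flow = min cut = 8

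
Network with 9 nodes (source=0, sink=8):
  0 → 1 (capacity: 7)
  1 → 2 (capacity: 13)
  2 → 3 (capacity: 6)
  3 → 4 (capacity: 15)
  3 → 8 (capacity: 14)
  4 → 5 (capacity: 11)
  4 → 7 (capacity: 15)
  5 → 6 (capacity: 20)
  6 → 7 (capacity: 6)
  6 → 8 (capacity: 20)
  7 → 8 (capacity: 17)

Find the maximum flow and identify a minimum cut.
Max flow = 6, Min cut edges: (2,3)

Maximum flow: 6
Minimum cut: (2,3)
Partition: S = [0, 1, 2], T = [3, 4, 5, 6, 7, 8]

Max-flow min-cut theorem verified: both equal 6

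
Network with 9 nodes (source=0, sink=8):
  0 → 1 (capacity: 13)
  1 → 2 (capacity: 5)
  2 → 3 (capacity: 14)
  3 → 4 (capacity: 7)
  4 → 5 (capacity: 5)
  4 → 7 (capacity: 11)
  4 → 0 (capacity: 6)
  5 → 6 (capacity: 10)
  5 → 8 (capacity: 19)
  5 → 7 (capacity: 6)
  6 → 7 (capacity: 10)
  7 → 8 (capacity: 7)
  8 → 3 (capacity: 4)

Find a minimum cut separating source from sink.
Min cut value = 5, edges: (1,2)

Min cut value: 5
Partition: S = [0, 1], T = [2, 3, 4, 5, 6, 7, 8]
Cut edges: (1,2)

By max-flow min-cut theorem, max flow = min cut = 5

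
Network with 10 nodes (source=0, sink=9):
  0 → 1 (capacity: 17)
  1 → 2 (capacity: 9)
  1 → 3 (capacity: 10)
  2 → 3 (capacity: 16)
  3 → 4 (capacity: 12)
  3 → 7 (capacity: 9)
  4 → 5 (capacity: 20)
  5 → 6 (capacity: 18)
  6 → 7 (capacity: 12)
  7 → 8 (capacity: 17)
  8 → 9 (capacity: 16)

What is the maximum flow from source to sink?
Maximum flow = 16

Max flow: 16

Flow assignment:
  0 → 1: 16/17
  1 → 2: 8/9
  1 → 3: 8/10
  2 → 3: 8/16
  3 → 4: 8/12
  3 → 7: 8/9
  4 → 5: 8/20
  5 → 6: 8/18
  6 → 7: 8/12
  7 → 8: 16/17
  8 → 9: 16/16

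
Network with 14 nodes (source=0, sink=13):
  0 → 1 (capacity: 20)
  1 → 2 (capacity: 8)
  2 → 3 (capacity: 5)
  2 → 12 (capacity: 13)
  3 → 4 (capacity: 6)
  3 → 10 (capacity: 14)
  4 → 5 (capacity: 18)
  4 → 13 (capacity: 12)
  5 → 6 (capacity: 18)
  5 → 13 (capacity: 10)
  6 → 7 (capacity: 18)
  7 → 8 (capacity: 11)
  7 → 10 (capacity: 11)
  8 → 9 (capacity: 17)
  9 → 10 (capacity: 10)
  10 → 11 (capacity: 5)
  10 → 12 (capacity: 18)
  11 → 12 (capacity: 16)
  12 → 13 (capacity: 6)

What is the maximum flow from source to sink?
Maximum flow = 8

Max flow: 8

Flow assignment:
  0 → 1: 8/20
  1 → 2: 8/8
  2 → 3: 2/5
  2 → 12: 6/13
  3 → 4: 2/6
  4 → 13: 2/12
  12 → 13: 6/6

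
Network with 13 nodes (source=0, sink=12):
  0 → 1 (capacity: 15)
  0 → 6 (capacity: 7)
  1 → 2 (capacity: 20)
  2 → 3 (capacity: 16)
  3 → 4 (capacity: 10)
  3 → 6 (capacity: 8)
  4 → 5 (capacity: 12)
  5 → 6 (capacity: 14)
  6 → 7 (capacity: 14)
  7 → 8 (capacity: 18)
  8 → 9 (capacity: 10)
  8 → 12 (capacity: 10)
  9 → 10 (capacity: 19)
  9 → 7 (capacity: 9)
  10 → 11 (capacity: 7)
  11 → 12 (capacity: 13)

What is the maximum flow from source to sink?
Maximum flow = 14

Max flow: 14

Flow assignment:
  0 → 1: 14/15
  1 → 2: 14/20
  2 → 3: 14/16
  3 → 4: 8/10
  3 → 6: 6/8
  4 → 5: 8/12
  5 → 6: 8/14
  6 → 7: 14/14
  7 → 8: 14/18
  8 → 9: 4/10
  8 → 12: 10/10
  9 → 10: 4/19
  10 → 11: 4/7
  11 → 12: 4/13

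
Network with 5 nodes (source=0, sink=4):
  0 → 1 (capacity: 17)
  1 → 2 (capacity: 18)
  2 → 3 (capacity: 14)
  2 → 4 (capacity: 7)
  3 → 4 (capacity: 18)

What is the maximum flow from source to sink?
Maximum flow = 17

Max flow: 17

Flow assignment:
  0 → 1: 17/17
  1 → 2: 17/18
  2 → 3: 10/14
  2 → 4: 7/7
  3 → 4: 10/18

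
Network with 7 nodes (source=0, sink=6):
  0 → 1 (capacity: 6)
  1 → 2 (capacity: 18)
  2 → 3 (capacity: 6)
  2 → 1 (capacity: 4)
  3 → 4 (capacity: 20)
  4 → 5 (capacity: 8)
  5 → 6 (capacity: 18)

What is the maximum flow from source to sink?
Maximum flow = 6

Max flow: 6

Flow assignment:
  0 → 1: 6/6
  1 → 2: 6/18
  2 → 3: 6/6
  3 → 4: 6/20
  4 → 5: 6/8
  5 → 6: 6/18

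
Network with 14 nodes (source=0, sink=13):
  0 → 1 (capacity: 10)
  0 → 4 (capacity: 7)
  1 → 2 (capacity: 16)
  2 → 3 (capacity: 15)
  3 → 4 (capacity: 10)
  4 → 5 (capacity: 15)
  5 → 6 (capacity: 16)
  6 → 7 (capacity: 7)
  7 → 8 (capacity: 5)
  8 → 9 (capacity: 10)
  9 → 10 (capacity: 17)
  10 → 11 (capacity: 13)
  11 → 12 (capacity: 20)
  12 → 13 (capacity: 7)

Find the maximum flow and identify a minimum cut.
Max flow = 5, Min cut edges: (7,8)

Maximum flow: 5
Minimum cut: (7,8)
Partition: S = [0, 1, 2, 3, 4, 5, 6, 7], T = [8, 9, 10, 11, 12, 13]

Max-flow min-cut theorem verified: both equal 5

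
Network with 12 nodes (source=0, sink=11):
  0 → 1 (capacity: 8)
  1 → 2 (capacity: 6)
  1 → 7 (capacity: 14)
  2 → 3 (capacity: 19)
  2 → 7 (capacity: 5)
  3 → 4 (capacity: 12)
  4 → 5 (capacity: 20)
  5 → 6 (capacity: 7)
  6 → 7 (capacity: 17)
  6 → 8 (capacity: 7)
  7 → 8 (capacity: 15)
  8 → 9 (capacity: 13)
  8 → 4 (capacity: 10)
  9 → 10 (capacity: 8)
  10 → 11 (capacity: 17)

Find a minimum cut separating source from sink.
Min cut value = 8, edges: (9,10)

Min cut value: 8
Partition: S = [0, 1, 2, 3, 4, 5, 6, 7, 8, 9], T = [10, 11]
Cut edges: (9,10)

By max-flow min-cut theorem, max flow = min cut = 8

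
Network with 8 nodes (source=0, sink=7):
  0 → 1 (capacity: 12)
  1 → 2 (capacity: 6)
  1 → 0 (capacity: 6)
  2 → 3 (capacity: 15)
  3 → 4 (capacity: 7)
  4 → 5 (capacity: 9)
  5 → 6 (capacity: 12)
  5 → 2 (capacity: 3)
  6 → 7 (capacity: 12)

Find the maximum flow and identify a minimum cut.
Max flow = 6, Min cut edges: (1,2)

Maximum flow: 6
Minimum cut: (1,2)
Partition: S = [0, 1], T = [2, 3, 4, 5, 6, 7]

Max-flow min-cut theorem verified: both equal 6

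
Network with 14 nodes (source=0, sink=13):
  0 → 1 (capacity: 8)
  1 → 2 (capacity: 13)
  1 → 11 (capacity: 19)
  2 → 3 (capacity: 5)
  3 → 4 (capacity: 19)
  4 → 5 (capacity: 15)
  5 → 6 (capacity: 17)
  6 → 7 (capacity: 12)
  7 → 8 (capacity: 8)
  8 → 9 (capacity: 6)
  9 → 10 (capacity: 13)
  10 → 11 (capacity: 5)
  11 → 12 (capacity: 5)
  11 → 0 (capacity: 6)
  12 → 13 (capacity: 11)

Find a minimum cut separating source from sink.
Min cut value = 5, edges: (11,12)

Min cut value: 5
Partition: S = [0, 1, 2, 3, 4, 5, 6, 7, 8, 9, 10, 11], T = [12, 13]
Cut edges: (11,12)

By max-flow min-cut theorem, max flow = min cut = 5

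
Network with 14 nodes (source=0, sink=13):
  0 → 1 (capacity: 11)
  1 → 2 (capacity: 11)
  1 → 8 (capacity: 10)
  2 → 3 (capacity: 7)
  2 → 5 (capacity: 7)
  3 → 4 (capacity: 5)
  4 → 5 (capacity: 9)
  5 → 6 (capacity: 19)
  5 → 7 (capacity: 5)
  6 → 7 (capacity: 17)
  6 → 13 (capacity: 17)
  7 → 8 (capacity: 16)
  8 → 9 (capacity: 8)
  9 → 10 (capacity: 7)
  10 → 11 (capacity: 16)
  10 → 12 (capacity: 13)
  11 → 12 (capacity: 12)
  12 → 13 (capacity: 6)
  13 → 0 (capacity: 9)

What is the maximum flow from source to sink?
Maximum flow = 11

Max flow: 11

Flow assignment:
  0 → 1: 11/11
  1 → 2: 7/11
  1 → 8: 4/10
  2 → 5: 7/7
  5 → 6: 7/19
  6 → 13: 7/17
  8 → 9: 4/8
  9 → 10: 4/7
  10 → 12: 4/13
  12 → 13: 4/6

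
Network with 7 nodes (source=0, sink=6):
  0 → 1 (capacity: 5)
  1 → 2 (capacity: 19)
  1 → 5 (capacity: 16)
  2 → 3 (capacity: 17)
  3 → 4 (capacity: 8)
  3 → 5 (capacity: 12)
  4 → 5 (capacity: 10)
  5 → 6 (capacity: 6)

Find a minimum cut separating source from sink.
Min cut value = 5, edges: (0,1)

Min cut value: 5
Partition: S = [0], T = [1, 2, 3, 4, 5, 6]
Cut edges: (0,1)

By max-flow min-cut theorem, max flow = min cut = 5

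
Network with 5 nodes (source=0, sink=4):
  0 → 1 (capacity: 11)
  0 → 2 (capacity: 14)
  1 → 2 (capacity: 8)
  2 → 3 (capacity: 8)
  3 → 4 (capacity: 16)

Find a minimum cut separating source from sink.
Min cut value = 8, edges: (2,3)

Min cut value: 8
Partition: S = [0, 1, 2], T = [3, 4]
Cut edges: (2,3)

By max-flow min-cut theorem, max flow = min cut = 8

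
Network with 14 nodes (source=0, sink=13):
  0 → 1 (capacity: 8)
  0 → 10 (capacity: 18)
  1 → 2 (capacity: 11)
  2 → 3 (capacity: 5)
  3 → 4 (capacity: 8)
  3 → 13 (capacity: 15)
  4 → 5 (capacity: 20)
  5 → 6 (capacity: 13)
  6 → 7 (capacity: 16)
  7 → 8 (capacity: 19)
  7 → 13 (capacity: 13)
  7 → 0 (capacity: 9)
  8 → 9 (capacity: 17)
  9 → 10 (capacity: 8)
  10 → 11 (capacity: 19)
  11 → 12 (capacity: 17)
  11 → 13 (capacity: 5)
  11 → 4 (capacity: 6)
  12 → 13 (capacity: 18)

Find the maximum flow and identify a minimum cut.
Max flow = 23, Min cut edges: (0,10), (2,3)

Maximum flow: 23
Minimum cut: (0,10), (2,3)
Partition: S = [0, 1, 2], T = [3, 4, 5, 6, 7, 8, 9, 10, 11, 12, 13]

Max-flow min-cut theorem verified: both equal 23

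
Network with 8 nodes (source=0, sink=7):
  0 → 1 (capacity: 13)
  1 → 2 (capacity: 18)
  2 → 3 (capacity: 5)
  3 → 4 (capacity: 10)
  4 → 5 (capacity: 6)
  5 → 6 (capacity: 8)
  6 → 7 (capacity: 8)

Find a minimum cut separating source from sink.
Min cut value = 5, edges: (2,3)

Min cut value: 5
Partition: S = [0, 1, 2], T = [3, 4, 5, 6, 7]
Cut edges: (2,3)

By max-flow min-cut theorem, max flow = min cut = 5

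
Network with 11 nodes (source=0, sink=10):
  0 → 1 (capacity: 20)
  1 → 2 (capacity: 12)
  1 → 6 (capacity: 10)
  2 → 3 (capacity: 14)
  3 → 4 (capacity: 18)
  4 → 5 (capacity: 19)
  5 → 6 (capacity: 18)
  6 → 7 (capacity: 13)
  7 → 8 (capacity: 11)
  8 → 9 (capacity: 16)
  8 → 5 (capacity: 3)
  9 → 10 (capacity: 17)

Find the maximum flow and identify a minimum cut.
Max flow = 11, Min cut edges: (7,8)

Maximum flow: 11
Minimum cut: (7,8)
Partition: S = [0, 1, 2, 3, 4, 5, 6, 7], T = [8, 9, 10]

Max-flow min-cut theorem verified: both equal 11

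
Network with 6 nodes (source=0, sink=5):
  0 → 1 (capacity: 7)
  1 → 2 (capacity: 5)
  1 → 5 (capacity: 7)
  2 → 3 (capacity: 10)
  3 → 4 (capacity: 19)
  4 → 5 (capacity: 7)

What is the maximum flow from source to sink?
Maximum flow = 7

Max flow: 7

Flow assignment:
  0 → 1: 7/7
  1 → 5: 7/7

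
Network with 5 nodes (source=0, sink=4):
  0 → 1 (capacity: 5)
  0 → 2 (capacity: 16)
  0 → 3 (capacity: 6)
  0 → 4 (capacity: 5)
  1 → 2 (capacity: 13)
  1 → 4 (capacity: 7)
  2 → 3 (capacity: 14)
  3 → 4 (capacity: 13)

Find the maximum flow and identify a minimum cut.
Max flow = 23, Min cut edges: (0,1), (0,4), (3,4)

Maximum flow: 23
Minimum cut: (0,1), (0,4), (3,4)
Partition: S = [0, 2, 3], T = [1, 4]

Max-flow min-cut theorem verified: both equal 23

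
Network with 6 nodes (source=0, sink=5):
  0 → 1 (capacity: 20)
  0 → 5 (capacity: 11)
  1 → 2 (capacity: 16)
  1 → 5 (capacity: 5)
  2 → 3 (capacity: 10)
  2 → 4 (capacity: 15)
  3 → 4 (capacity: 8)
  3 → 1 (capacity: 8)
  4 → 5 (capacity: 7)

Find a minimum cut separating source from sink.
Min cut value = 23, edges: (0,5), (1,5), (4,5)

Min cut value: 23
Partition: S = [0, 1, 2, 3, 4], T = [5]
Cut edges: (0,5), (1,5), (4,5)

By max-flow min-cut theorem, max flow = min cut = 23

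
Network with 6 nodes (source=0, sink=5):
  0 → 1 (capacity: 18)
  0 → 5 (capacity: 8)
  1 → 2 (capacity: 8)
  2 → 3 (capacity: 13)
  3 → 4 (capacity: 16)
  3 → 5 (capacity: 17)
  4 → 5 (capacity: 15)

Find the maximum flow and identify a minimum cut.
Max flow = 16, Min cut edges: (0,5), (1,2)

Maximum flow: 16
Minimum cut: (0,5), (1,2)
Partition: S = [0, 1], T = [2, 3, 4, 5]

Max-flow min-cut theorem verified: both equal 16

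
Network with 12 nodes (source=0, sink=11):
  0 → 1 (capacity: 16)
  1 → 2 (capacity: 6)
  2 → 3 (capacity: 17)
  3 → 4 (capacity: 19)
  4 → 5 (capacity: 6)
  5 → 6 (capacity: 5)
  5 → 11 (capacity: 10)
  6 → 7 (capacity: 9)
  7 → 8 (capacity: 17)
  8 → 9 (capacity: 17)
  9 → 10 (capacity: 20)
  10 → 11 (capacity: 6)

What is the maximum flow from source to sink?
Maximum flow = 6

Max flow: 6

Flow assignment:
  0 → 1: 6/16
  1 → 2: 6/6
  2 → 3: 6/17
  3 → 4: 6/19
  4 → 5: 6/6
  5 → 11: 6/10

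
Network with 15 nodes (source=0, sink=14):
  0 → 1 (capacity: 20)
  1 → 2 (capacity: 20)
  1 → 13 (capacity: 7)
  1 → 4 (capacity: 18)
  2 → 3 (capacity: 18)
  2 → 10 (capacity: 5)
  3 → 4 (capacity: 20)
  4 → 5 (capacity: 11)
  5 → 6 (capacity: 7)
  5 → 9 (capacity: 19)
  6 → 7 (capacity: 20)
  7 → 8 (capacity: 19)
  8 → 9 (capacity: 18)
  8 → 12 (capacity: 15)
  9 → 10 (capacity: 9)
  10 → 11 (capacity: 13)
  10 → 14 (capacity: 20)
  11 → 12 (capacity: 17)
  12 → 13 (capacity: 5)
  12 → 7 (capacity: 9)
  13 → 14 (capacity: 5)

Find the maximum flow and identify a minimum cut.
Max flow = 19, Min cut edges: (2,10), (9,10), (13,14)

Maximum flow: 19
Minimum cut: (2,10), (9,10), (13,14)
Partition: S = [0, 1, 2, 3, 4, 5, 6, 7, 8, 9, 11, 12, 13], T = [10, 14]

Max-flow min-cut theorem verified: both equal 19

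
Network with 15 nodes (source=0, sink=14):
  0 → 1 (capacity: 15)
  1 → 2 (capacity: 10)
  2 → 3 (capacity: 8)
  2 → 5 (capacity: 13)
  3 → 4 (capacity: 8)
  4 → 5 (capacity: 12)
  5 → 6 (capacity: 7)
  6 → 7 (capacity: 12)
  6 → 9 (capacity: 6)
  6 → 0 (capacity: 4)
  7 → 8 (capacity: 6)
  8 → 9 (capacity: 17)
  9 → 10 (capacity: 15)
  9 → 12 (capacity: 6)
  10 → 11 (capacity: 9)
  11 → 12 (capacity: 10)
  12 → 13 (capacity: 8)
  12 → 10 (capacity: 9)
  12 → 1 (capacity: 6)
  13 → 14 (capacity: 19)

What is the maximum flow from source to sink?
Maximum flow = 7

Max flow: 7

Flow assignment:
  0 → 1: 7/15
  1 → 2: 7/10
  2 → 5: 7/13
  5 → 6: 7/7
  6 → 7: 1/12
  6 → 9: 6/6
  7 → 8: 1/6
  8 → 9: 1/17
  9 → 10: 1/15
  9 → 12: 6/6
  10 → 11: 1/9
  11 → 12: 1/10
  12 → 13: 7/8
  13 → 14: 7/19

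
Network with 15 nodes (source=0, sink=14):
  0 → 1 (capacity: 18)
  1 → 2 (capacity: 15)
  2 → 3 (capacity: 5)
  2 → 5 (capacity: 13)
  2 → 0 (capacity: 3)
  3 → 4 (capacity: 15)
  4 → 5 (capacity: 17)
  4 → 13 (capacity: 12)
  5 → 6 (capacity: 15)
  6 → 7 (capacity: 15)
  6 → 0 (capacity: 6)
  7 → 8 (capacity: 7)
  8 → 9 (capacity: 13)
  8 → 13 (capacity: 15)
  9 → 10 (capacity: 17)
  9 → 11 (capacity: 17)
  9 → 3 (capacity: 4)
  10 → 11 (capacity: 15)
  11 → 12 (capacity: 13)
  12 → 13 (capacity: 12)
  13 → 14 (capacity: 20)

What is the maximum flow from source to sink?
Maximum flow = 12

Max flow: 12

Flow assignment:
  0 → 1: 15/18
  1 → 2: 15/15
  2 → 3: 5/5
  2 → 5: 10/13
  3 → 4: 5/15
  4 → 13: 5/12
  5 → 6: 10/15
  6 → 7: 7/15
  6 → 0: 3/6
  7 → 8: 7/7
  8 → 13: 7/15
  13 → 14: 12/20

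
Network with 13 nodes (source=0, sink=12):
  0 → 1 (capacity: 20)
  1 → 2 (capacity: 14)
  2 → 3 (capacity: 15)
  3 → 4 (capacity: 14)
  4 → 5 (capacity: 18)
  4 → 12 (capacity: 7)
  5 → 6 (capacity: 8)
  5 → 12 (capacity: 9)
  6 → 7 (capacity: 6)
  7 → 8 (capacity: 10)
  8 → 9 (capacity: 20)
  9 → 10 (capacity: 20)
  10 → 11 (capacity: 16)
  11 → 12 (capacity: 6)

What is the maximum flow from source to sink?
Maximum flow = 14

Max flow: 14

Flow assignment:
  0 → 1: 14/20
  1 → 2: 14/14
  2 → 3: 14/15
  3 → 4: 14/14
  4 → 5: 7/18
  4 → 12: 7/7
  5 → 12: 7/9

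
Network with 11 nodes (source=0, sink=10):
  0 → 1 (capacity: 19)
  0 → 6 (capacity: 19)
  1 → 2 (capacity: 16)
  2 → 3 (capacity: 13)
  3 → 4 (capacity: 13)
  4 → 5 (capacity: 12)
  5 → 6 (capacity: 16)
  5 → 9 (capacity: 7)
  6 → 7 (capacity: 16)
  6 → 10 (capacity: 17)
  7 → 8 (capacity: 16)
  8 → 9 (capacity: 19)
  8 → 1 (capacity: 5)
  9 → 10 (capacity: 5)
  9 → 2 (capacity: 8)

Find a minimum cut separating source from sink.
Min cut value = 22, edges: (6,10), (9,10)

Min cut value: 22
Partition: S = [0, 1, 2, 3, 4, 5, 6, 7, 8, 9], T = [10]
Cut edges: (6,10), (9,10)

By max-flow min-cut theorem, max flow = min cut = 22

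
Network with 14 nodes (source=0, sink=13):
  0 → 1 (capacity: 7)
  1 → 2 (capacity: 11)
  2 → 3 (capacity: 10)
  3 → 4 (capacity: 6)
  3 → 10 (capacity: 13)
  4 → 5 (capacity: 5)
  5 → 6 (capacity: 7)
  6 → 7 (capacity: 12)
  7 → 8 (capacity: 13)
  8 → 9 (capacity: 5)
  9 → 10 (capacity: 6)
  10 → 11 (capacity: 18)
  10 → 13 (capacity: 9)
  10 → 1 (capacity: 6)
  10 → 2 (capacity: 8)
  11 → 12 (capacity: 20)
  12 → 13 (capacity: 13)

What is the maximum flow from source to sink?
Maximum flow = 7

Max flow: 7

Flow assignment:
  0 → 1: 7/7
  1 → 2: 7/11
  2 → 3: 7/10
  3 → 10: 7/13
  10 → 13: 7/9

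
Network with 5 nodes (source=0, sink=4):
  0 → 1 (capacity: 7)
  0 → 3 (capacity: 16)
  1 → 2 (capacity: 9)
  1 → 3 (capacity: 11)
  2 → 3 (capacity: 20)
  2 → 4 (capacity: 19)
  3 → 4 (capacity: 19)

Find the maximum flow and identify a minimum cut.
Max flow = 23, Min cut edges: (0,1), (0,3)

Maximum flow: 23
Minimum cut: (0,1), (0,3)
Partition: S = [0], T = [1, 2, 3, 4]

Max-flow min-cut theorem verified: both equal 23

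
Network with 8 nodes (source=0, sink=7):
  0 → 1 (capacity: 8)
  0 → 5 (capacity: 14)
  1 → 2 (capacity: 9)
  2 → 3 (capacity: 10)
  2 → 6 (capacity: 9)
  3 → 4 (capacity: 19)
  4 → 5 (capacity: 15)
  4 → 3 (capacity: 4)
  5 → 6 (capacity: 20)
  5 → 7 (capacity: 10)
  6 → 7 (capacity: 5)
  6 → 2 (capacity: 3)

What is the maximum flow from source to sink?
Maximum flow = 15

Max flow: 15

Flow assignment:
  0 → 1: 1/8
  0 → 5: 14/14
  1 → 2: 1/9
  2 → 6: 1/9
  5 → 6: 4/20
  5 → 7: 10/10
  6 → 7: 5/5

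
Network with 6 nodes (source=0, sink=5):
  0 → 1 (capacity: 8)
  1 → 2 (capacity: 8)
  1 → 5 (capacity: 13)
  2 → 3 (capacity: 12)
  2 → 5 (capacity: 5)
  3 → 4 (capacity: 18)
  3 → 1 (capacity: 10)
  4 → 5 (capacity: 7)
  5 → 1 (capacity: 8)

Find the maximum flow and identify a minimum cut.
Max flow = 8, Min cut edges: (0,1)

Maximum flow: 8
Minimum cut: (0,1)
Partition: S = [0], T = [1, 2, 3, 4, 5]

Max-flow min-cut theorem verified: both equal 8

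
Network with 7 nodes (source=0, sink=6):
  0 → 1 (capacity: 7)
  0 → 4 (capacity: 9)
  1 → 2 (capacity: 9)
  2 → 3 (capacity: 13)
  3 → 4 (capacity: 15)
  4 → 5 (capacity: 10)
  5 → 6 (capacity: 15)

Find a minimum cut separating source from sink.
Min cut value = 10, edges: (4,5)

Min cut value: 10
Partition: S = [0, 1, 2, 3, 4], T = [5, 6]
Cut edges: (4,5)

By max-flow min-cut theorem, max flow = min cut = 10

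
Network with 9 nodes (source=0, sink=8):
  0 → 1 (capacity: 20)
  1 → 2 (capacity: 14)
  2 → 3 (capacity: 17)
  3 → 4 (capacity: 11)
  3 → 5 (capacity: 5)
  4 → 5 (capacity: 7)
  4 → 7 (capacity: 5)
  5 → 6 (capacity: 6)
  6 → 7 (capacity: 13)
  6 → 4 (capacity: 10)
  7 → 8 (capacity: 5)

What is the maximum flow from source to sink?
Maximum flow = 5

Max flow: 5

Flow assignment:
  0 → 1: 5/20
  1 → 2: 5/14
  2 → 3: 5/17
  3 → 4: 5/11
  4 → 5: 6/7
  4 → 7: 5/5
  5 → 6: 6/6
  6 → 4: 6/10
  7 → 8: 5/5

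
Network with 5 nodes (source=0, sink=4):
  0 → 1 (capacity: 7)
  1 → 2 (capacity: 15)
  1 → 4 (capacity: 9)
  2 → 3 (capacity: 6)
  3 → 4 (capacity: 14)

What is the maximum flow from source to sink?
Maximum flow = 7

Max flow: 7

Flow assignment:
  0 → 1: 7/7
  1 → 4: 7/9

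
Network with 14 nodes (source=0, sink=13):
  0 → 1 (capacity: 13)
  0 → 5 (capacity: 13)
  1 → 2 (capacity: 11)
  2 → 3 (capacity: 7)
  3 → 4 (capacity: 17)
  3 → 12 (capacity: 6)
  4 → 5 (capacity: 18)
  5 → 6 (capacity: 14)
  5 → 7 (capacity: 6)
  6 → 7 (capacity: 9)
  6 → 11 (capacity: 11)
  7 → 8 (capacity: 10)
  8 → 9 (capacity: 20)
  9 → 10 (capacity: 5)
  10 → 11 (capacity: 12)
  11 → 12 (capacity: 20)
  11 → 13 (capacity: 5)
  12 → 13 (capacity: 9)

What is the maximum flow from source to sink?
Maximum flow = 14

Max flow: 14

Flow assignment:
  0 → 1: 7/13
  0 → 5: 7/13
  1 → 2: 7/11
  2 → 3: 7/7
  3 → 4: 1/17
  3 → 12: 6/6
  4 → 5: 1/18
  5 → 6: 5/14
  5 → 7: 3/6
  6 → 11: 5/11
  7 → 8: 3/10
  8 → 9: 3/20
  9 → 10: 3/5
  10 → 11: 3/12
  11 → 12: 3/20
  11 → 13: 5/5
  12 → 13: 9/9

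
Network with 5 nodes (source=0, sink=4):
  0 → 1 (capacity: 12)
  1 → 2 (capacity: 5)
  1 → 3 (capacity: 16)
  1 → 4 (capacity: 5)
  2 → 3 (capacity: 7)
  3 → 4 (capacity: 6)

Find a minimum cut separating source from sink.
Min cut value = 11, edges: (1,4), (3,4)

Min cut value: 11
Partition: S = [0, 1, 2, 3], T = [4]
Cut edges: (1,4), (3,4)

By max-flow min-cut theorem, max flow = min cut = 11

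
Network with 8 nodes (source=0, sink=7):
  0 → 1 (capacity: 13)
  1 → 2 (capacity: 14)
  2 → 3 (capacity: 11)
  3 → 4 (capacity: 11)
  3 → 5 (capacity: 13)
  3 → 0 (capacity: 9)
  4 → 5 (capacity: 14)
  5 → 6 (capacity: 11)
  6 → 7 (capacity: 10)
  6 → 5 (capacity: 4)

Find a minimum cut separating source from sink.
Min cut value = 10, edges: (6,7)

Min cut value: 10
Partition: S = [0, 1, 2, 3, 4, 5, 6], T = [7]
Cut edges: (6,7)

By max-flow min-cut theorem, max flow = min cut = 10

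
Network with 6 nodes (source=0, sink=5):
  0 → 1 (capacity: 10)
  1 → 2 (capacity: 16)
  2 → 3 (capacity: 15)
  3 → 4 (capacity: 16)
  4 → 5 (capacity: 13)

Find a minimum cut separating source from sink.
Min cut value = 10, edges: (0,1)

Min cut value: 10
Partition: S = [0], T = [1, 2, 3, 4, 5]
Cut edges: (0,1)

By max-flow min-cut theorem, max flow = min cut = 10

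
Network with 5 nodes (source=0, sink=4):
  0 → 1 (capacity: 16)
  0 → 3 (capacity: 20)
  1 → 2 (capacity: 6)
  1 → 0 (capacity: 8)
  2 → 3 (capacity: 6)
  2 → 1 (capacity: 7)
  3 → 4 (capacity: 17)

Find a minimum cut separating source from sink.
Min cut value = 17, edges: (3,4)

Min cut value: 17
Partition: S = [0, 1, 2, 3], T = [4]
Cut edges: (3,4)

By max-flow min-cut theorem, max flow = min cut = 17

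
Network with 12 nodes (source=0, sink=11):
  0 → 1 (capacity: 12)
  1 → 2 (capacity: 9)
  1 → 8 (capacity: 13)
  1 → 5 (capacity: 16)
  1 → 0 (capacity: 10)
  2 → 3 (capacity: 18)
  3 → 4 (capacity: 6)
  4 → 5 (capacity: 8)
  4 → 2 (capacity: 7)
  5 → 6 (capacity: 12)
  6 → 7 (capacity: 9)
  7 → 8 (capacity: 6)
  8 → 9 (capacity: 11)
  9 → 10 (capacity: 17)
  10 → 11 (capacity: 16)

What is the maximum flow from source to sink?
Maximum flow = 11

Max flow: 11

Flow assignment:
  0 → 1: 11/12
  1 → 8: 11/13
  8 → 9: 11/11
  9 → 10: 11/17
  10 → 11: 11/16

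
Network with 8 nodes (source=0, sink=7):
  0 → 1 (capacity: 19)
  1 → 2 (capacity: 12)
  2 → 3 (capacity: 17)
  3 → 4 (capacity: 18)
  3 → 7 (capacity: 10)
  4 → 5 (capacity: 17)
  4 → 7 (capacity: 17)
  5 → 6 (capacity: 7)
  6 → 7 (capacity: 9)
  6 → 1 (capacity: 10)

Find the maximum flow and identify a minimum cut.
Max flow = 12, Min cut edges: (1,2)

Maximum flow: 12
Minimum cut: (1,2)
Partition: S = [0, 1], T = [2, 3, 4, 5, 6, 7]

Max-flow min-cut theorem verified: both equal 12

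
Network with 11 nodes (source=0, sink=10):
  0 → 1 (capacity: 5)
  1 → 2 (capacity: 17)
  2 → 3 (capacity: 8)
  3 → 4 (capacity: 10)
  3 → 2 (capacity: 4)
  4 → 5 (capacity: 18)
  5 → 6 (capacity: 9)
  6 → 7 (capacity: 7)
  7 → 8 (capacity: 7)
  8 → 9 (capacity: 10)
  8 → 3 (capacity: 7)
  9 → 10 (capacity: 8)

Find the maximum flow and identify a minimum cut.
Max flow = 5, Min cut edges: (0,1)

Maximum flow: 5
Minimum cut: (0,1)
Partition: S = [0], T = [1, 2, 3, 4, 5, 6, 7, 8, 9, 10]

Max-flow min-cut theorem verified: both equal 5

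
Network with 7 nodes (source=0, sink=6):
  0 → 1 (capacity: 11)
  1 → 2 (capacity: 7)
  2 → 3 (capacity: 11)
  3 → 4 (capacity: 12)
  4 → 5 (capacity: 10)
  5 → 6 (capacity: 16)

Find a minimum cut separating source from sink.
Min cut value = 7, edges: (1,2)

Min cut value: 7
Partition: S = [0, 1], T = [2, 3, 4, 5, 6]
Cut edges: (1,2)

By max-flow min-cut theorem, max flow = min cut = 7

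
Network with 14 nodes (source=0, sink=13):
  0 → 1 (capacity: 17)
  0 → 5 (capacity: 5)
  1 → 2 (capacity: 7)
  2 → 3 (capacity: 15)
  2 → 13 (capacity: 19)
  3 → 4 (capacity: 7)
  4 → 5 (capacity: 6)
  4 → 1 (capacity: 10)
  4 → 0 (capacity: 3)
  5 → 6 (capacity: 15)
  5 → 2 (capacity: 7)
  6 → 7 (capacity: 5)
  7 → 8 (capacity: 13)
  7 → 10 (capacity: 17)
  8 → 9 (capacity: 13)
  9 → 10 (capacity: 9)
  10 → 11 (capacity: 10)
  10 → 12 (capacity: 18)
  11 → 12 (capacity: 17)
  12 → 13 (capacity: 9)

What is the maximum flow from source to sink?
Maximum flow = 12

Max flow: 12

Flow assignment:
  0 → 1: 7/17
  0 → 5: 5/5
  1 → 2: 7/7
  2 → 13: 12/19
  5 → 2: 5/7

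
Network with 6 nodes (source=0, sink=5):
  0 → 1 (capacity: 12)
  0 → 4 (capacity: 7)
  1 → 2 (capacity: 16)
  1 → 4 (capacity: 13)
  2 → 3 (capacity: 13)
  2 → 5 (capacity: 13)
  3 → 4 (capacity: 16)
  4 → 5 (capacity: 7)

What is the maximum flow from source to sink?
Maximum flow = 19

Max flow: 19

Flow assignment:
  0 → 1: 12/12
  0 → 4: 7/7
  1 → 2: 12/16
  2 → 5: 12/13
  4 → 5: 7/7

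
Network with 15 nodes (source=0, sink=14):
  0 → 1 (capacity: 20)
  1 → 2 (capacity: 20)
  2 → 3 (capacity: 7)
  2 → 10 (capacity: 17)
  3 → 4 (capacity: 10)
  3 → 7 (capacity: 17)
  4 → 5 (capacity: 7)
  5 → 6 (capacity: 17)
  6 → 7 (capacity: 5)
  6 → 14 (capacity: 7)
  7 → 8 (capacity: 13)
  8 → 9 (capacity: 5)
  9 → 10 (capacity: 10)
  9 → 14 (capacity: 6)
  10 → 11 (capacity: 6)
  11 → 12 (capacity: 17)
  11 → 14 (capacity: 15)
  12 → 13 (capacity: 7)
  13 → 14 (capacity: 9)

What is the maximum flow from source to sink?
Maximum flow = 13

Max flow: 13

Flow assignment:
  0 → 1: 13/20
  1 → 2: 13/20
  2 → 3: 7/7
  2 → 10: 6/17
  3 → 4: 7/10
  4 → 5: 7/7
  5 → 6: 7/17
  6 → 14: 7/7
  10 → 11: 6/6
  11 → 14: 6/15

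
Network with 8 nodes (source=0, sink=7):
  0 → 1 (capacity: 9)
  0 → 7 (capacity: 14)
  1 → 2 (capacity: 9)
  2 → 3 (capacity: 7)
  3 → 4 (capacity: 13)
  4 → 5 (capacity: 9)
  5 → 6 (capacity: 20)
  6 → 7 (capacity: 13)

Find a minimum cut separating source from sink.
Min cut value = 21, edges: (0,7), (2,3)

Min cut value: 21
Partition: S = [0, 1, 2], T = [3, 4, 5, 6, 7]
Cut edges: (0,7), (2,3)

By max-flow min-cut theorem, max flow = min cut = 21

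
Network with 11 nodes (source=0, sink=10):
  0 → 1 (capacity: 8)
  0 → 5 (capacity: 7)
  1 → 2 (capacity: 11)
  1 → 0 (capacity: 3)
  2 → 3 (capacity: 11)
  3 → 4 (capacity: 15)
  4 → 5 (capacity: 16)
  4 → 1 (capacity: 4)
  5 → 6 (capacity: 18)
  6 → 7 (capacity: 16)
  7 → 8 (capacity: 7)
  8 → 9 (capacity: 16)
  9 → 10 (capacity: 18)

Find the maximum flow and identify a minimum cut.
Max flow = 7, Min cut edges: (7,8)

Maximum flow: 7
Minimum cut: (7,8)
Partition: S = [0, 1, 2, 3, 4, 5, 6, 7], T = [8, 9, 10]

Max-flow min-cut theorem verified: both equal 7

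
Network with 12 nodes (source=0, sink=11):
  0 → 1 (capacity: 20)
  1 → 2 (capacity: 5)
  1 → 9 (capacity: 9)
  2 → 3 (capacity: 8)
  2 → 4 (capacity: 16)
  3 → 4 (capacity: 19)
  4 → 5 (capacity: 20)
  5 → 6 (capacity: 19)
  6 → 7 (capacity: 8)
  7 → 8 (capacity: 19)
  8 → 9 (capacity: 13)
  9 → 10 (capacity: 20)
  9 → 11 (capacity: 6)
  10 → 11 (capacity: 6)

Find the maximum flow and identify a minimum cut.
Max flow = 12, Min cut edges: (9,11), (10,11)

Maximum flow: 12
Minimum cut: (9,11), (10,11)
Partition: S = [0, 1, 2, 3, 4, 5, 6, 7, 8, 9, 10], T = [11]

Max-flow min-cut theorem verified: both equal 12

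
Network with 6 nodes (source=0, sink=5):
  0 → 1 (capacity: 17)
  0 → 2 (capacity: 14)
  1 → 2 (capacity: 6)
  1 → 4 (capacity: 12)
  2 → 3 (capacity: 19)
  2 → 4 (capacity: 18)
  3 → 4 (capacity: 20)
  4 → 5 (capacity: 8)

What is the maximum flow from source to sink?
Maximum flow = 8

Max flow: 8

Flow assignment:
  0 → 1: 5/17
  0 → 2: 3/14
  1 → 2: 5/6
  2 → 4: 8/18
  4 → 5: 8/8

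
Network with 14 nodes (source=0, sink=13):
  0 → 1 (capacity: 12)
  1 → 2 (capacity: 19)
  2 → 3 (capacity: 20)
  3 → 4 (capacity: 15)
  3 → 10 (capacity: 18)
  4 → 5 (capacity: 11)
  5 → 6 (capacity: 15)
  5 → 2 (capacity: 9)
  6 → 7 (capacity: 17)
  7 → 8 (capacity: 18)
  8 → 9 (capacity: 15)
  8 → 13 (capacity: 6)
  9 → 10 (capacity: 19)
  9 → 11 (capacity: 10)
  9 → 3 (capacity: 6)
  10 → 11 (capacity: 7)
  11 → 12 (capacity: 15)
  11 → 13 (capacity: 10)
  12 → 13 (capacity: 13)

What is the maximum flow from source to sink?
Maximum flow = 12

Max flow: 12

Flow assignment:
  0 → 1: 12/12
  1 → 2: 12/19
  2 → 3: 12/20
  3 → 4: 5/15
  3 → 10: 7/18
  4 → 5: 5/11
  5 → 6: 5/15
  6 → 7: 5/17
  7 → 8: 5/18
  8 → 13: 5/6
  10 → 11: 7/7
  11 → 13: 7/10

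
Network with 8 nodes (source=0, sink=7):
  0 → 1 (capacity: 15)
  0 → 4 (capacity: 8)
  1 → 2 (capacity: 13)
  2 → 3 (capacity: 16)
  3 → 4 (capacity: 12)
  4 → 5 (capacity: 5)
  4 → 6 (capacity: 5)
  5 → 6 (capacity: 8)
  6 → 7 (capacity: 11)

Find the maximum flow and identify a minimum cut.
Max flow = 10, Min cut edges: (4,5), (4,6)

Maximum flow: 10
Minimum cut: (4,5), (4,6)
Partition: S = [0, 1, 2, 3, 4], T = [5, 6, 7]

Max-flow min-cut theorem verified: both equal 10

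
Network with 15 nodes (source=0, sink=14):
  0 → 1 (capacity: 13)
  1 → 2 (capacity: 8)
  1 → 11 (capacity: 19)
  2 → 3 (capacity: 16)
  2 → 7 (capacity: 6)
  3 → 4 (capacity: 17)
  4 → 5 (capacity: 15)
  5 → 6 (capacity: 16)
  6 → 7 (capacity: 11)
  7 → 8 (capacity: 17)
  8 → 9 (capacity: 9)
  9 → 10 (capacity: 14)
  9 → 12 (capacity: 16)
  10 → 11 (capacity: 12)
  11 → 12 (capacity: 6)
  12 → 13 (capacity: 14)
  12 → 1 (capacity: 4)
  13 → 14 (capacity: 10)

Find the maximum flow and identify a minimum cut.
Max flow = 10, Min cut edges: (13,14)

Maximum flow: 10
Minimum cut: (13,14)
Partition: S = [0, 1, 2, 3, 4, 5, 6, 7, 8, 9, 10, 11, 12, 13], T = [14]

Max-flow min-cut theorem verified: both equal 10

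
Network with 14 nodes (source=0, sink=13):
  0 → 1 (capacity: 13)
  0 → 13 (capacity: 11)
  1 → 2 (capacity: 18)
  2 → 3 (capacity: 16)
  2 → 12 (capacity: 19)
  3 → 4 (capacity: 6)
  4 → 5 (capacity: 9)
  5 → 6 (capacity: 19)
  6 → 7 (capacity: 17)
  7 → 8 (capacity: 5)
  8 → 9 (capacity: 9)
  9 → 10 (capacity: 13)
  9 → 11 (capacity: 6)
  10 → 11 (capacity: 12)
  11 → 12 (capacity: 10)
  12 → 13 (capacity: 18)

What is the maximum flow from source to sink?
Maximum flow = 24

Max flow: 24

Flow assignment:
  0 → 1: 13/13
  0 → 13: 11/11
  1 → 2: 13/18
  2 → 12: 13/19
  12 → 13: 13/18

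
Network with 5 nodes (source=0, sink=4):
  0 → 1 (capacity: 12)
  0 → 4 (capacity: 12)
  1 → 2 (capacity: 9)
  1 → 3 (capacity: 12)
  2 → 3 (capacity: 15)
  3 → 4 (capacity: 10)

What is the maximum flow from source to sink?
Maximum flow = 22

Max flow: 22

Flow assignment:
  0 → 1: 10/12
  0 → 4: 12/12
  1 → 3: 10/12
  3 → 4: 10/10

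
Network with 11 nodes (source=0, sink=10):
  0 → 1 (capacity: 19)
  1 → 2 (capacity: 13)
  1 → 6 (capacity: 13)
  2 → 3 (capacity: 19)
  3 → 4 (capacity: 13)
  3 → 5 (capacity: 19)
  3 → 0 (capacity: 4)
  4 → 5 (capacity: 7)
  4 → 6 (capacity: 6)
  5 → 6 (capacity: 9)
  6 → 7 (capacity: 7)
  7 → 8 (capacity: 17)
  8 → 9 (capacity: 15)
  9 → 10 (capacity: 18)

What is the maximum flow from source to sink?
Maximum flow = 7

Max flow: 7

Flow assignment:
  0 → 1: 11/19
  1 → 2: 4/13
  1 → 6: 7/13
  2 → 3: 4/19
  3 → 0: 4/4
  6 → 7: 7/7
  7 → 8: 7/17
  8 → 9: 7/15
  9 → 10: 7/18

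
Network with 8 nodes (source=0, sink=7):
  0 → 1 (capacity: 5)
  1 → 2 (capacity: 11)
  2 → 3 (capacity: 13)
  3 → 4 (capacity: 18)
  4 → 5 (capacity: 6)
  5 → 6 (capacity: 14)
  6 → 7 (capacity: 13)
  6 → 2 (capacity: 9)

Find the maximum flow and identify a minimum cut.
Max flow = 5, Min cut edges: (0,1)

Maximum flow: 5
Minimum cut: (0,1)
Partition: S = [0], T = [1, 2, 3, 4, 5, 6, 7]

Max-flow min-cut theorem verified: both equal 5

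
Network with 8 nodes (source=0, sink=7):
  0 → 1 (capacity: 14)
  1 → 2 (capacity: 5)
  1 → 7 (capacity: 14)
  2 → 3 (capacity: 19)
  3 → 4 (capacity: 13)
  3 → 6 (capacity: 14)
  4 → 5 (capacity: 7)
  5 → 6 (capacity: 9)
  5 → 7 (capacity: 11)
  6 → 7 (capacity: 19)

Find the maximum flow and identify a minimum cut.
Max flow = 14, Min cut edges: (0,1)

Maximum flow: 14
Minimum cut: (0,1)
Partition: S = [0], T = [1, 2, 3, 4, 5, 6, 7]

Max-flow min-cut theorem verified: both equal 14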